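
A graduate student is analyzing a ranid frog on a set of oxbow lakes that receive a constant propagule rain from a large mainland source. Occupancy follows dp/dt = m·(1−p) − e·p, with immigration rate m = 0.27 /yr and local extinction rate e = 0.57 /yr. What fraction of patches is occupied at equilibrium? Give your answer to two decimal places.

At equilibrium the propagule rain into empty patches balances local extinction: m(1−p*) = e·p*.
p* = m/(m+e) = 0.27/(0.27+0.57) = 0.27/0.8400 = 0.3214.

0.32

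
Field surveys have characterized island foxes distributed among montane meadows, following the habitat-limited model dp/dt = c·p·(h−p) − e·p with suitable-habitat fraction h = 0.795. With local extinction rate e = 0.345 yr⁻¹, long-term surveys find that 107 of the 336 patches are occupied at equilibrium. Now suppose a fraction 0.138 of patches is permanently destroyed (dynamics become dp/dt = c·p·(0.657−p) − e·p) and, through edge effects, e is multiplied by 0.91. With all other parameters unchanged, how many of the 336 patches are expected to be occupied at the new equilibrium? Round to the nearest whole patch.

75

Observed p* = 107/336 = 0.31845.
Balance c(h−p*) = e gives c = e/(0.795 − 0.31845) = 0.345/0.47655 = 0.72395.
New p* = 0.657 − e/c = 0.657 − 0.31395/0.72395 = 0.22334.
Expected occupied = 336 × 0.22334 = 75.04 ≈ 75.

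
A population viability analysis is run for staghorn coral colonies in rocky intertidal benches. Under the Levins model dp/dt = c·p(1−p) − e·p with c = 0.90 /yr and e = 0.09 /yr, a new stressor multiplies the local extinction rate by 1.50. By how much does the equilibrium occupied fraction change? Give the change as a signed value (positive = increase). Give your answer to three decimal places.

-0.050

Before: p* = 1 − 0.09/0.90 = 0.9000.
After the change, c = 0.9, e = 0.135, so p* = 1 − 0.135/0.9 = 0.8500.
Δp* = 0.8500 − 0.9000 = -0.0500.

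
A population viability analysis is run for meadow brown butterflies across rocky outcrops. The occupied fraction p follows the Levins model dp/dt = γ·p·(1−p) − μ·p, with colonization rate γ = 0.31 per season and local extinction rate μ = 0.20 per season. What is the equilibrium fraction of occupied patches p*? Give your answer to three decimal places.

At equilibrium, colonization balances extinction: γ·p*·(1−p*) = μ·p*.
So p* = 1 − μ/γ = 1 − 0.20/0.31 = 1 − 0.6452 = 0.3548.

0.355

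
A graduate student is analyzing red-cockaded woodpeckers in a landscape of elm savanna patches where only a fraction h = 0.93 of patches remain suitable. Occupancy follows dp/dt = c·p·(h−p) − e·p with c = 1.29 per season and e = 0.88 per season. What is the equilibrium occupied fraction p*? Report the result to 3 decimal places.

Setting dp/dt = 0 and dividing by p* gives c·(h−p*) = e.
So p* = h − e/c = 0.93 − 0.88/1.29 = 0.93 − 0.6822 = 0.2478.

0.248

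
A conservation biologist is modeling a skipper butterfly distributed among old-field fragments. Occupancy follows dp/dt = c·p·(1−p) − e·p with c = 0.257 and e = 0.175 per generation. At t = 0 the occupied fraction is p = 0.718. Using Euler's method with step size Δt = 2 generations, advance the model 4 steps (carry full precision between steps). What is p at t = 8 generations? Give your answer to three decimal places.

Update rule: p ← p + [c·p·(1−p) − e·p]·Δt with Δt = 2.
  1  |  dp/dt·Δt = -0.147227  |  p_1 = 0.570773
  2  |  dp/dt·Δt = -0.073845  |  p_2 = 0.496928
  3  |  dp/dt·Δt = -0.045430  |  p_3 = 0.451498
  4  |  dp/dt·Δt = -0.030734  |  p_4 = 0.420765

0.421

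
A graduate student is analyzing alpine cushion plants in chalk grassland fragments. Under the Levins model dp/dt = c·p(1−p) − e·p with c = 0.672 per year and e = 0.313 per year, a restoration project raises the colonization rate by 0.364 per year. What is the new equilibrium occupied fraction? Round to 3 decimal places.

0.698

Before: p* = 1 − 0.313/0.672 = 0.5342.
After the change, c = 1.036, e = 0.313, so p* = 1 − 0.313/1.036 = 0.6979.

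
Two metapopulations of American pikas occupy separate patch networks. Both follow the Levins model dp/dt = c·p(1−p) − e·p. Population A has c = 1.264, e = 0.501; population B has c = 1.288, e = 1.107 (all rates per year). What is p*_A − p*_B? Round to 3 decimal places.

A: p*_A = 1 − 0.501/1.264 = 0.6036.
B: p*_B = 1 − 1.107/1.288 = 0.1405.
p*_A − p*_B = 0.6036 − 0.1405 = 0.4631.

0.463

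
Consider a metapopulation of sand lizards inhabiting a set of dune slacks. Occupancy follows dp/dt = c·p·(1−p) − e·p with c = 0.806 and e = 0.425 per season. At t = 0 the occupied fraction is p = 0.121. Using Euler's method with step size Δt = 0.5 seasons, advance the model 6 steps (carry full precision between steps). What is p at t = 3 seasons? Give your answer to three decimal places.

Update rule: p ← p + [c·p·(1−p) − e·p]·Δt with Δt = 0.5.
step 1: Δp = +0.01715, p = 0.13815
step 2: Δp = +0.01863, p = 0.15678
step 3: Δp = +0.01996, p = 0.17674
step 4: Δp = +0.02108, p = 0.19782
step 5: Δp = +0.02191, p = 0.21973
step 6: Δp = +0.02240, p = 0.24213

0.242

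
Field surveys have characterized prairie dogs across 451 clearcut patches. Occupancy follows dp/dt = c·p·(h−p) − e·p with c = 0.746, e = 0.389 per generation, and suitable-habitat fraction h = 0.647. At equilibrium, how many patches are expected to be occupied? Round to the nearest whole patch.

p* = h − e/c = 0.647 − 0.5214 = 0.1256.
Expected occupied patches = N × p* = 451 × 0.1256 = 56.62 ≈ 57.

57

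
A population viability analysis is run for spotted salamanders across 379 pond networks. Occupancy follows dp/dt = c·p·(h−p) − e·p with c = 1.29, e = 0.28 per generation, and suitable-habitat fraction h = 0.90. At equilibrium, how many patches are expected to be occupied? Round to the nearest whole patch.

259

p* = h − e/c = 0.90 − 0.2171 = 0.6829.
Expected occupied patches = N × p* = 379 × 0.6829 = 258.84 ≈ 259.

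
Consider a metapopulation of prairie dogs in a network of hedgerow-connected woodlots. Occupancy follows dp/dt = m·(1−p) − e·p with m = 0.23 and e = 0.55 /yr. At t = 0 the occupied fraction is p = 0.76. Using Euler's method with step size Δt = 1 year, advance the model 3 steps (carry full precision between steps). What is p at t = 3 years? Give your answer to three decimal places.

Update rule: p ← p + [m·(1−p) − e·p]·Δt with Δt = 1.
p: 0.76000 → 0.39720  (Δp = -0.36280)
p: 0.39720 → 0.31738  (Δp = -0.07982)
p: 0.31738 → 0.29982  (Δp = -0.01756)

0.300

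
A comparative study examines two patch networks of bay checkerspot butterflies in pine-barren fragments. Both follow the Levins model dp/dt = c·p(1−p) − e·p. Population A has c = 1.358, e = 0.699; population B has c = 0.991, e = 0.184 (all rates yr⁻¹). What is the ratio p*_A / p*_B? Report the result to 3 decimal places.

0.596

A: p*_A = 1 − 0.699/1.358 = 0.4853.
B: p*_B = 1 − 0.184/0.991 = 0.8143.
p*_A / p*_B = 0.4853/0.8143 = 0.5959.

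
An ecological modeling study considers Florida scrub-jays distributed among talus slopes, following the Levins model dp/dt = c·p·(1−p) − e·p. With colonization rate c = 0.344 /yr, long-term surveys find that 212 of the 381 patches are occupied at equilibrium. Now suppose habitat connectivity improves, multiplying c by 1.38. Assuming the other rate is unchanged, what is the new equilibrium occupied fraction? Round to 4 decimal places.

Observed p* = 212/381 = 0.55643.
Balance c(1−p*) = e gives e = 0.344×(1 − 0.55643) = 0.15259.
New p* = 1 − e/c = 1 − 0.15259/0.47472 = 0.67857.

0.6786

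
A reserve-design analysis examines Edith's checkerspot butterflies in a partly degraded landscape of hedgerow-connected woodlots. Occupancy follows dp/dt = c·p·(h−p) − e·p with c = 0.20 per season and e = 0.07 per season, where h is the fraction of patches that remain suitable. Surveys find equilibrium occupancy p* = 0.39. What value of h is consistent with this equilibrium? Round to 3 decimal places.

At equilibrium c(h−p*) = e, so h = p* + e/c.
h = 0.39 + 0.07/0.20 = 0.39 + 0.3500 = 0.7400.

0.740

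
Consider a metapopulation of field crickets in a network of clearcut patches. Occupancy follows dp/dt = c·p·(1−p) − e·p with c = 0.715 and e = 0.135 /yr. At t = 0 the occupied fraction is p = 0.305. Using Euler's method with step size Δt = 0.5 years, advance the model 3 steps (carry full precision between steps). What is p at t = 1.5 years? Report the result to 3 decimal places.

0.477

Update rule: p ← p + [c·p·(1−p) − e·p]·Δt with Δt = 0.5.
t = 0.5: p = 0.30500 + (+0.05519) = 0.36019
t = 1: p = 0.36019 + (+0.05807) = 0.41827
t = 1.5: p = 0.41827 + (+0.05875) = 0.47702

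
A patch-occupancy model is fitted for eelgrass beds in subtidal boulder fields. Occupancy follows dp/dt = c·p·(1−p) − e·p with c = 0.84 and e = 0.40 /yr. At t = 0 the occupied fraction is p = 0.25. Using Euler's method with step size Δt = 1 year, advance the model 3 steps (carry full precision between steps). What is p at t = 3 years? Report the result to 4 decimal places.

0.4123

Update rule: p ← p + [c·p·(1−p) − e·p]·Δt with Δt = 1.
t = 1: p = 0.25000 + (+0.05750) = 0.30750
t = 2: p = 0.30750 + (+0.05587) = 0.36337
t = 3: p = 0.36337 + (+0.04897) = 0.41234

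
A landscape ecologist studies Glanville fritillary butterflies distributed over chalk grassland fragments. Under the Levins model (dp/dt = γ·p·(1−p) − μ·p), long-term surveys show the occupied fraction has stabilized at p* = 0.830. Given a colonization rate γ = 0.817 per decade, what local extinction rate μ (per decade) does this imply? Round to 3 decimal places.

0.139

At equilibrium γ(1−p*) = μ.
μ = 0.817 × (1 − 0.830) = 0.817 × 0.1700 = 0.1389.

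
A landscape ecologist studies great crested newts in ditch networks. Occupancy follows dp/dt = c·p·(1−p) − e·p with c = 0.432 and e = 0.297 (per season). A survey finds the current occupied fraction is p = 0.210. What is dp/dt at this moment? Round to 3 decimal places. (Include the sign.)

0.009

Colonization term: c·p·(1−p) = 0.432×0.210×0.7900 = 0.07167.
Extinction term: e·p = 0.06237.
dp/dt = 0.07167 − 0.06237 = 0.00930.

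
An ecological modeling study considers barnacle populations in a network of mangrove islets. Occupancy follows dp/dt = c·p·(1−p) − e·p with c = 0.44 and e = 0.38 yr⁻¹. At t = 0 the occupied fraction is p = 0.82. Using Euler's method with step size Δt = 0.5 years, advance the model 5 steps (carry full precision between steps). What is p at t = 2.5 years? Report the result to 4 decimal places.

Update rule: p ← p + [c·p·(1−p) − e·p]·Δt with Δt = 0.5.
p: 0.82000 → 0.69667  (Δp = -0.12333)
p: 0.69667 → 0.61079  (Δp = -0.08588)
p: 0.61079 → 0.54704  (Δp = -0.06375)
p: 0.54704 → 0.49762  (Δp = -0.04943)
p: 0.49762 → 0.45807  (Δp = -0.03955)

0.4581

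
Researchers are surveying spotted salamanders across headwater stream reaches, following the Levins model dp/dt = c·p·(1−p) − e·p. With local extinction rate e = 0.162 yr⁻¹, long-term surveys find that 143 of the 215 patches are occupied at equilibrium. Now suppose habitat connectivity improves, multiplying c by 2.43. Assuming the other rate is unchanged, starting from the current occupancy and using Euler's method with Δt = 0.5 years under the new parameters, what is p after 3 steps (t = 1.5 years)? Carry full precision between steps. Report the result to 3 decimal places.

0.826

Observed p* = 143/215 = 0.66512.
Balance c(1−p*) = e gives c = e/(1 − 0.66512) = 0.162/0.33488 = 0.48375.
Starting from p₀ = 0.66512; update p ← p + (dp/dt)·Δt with the new parameters.
p: 0.66512 → 0.74216  (Δp = +0.07704)
p: 0.74216 → 0.79452  (Δp = +0.05236)
p: 0.79452 → 0.82612  (Δp = +0.03160)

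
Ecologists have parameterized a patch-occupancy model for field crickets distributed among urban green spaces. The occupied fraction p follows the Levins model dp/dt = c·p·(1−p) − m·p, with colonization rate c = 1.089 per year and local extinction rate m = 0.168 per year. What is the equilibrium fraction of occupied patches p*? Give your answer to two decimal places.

At equilibrium, colonization balances extinction: c·p*·(1−p*) = m·p*.
So p* = 1 − m/c = 1 − 0.168/1.089 = 1 − 0.1543 = 0.8457.

0.85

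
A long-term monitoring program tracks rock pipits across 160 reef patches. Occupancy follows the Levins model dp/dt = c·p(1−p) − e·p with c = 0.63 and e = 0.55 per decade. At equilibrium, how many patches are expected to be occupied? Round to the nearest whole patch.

20

p* = 1 − e/c = 1 − 0.55/0.63 = 0.1270.
Expected occupied patches = N × p* = 160 × 0.1270 = 20.32 ≈ 20.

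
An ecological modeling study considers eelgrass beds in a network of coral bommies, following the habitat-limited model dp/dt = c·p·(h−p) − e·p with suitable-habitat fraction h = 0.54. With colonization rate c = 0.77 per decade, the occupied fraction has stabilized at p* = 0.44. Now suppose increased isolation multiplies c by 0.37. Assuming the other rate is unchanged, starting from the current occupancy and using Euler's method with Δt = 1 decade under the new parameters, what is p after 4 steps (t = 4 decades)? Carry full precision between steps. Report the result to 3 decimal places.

Balance c(h−p*) = e gives e = 0.77×(0.54 − 0.44000) = 0.07700.
Starting from p₀ = 0.44000; update p ← p + (dp/dt)·Δt with the new parameters.
p: 0.44000 → 0.41866  (Δp = -0.02134)
p: 0.41866 → 0.40089  (Δp = -0.01776)
p: 0.40089 → 0.38591  (Δp = -0.01498)
p: 0.38591 → 0.37314  (Δp = -0.01277)

0.373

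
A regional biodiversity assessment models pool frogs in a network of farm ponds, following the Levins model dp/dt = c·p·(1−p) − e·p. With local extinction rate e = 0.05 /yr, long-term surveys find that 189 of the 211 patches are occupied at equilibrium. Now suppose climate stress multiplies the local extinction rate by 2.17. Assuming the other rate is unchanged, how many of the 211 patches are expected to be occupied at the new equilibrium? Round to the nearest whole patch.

Observed p* = 189/211 = 0.89573.
Balance c(1−p*) = e gives c = e/(1 − 0.89573) = 0.05/0.10427 = 0.47952.
New p* = 1 − e/c = 1 − 0.10850/0.47952 = 0.77373.
Expected occupied = 211 × 0.77373 = 163.26 ≈ 163.

163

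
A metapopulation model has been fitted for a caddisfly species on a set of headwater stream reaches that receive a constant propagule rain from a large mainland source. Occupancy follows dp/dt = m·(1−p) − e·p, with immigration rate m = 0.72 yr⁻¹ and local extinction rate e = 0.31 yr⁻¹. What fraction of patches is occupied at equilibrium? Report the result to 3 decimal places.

At equilibrium the propagule rain into empty patches balances local extinction: m(1−p*) = e·p*.
p* = m/(m+e) = 0.72/(0.72+0.31) = 0.72/1.0300 = 0.6990.

0.699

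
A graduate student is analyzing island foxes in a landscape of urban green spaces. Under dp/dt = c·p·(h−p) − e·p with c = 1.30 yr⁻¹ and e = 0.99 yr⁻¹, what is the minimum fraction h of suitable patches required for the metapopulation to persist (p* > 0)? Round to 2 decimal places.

p* = h − e/c is positive only when h > e/c.
h_min = e/c = 0.99/1.30 = 0.7615.

0.76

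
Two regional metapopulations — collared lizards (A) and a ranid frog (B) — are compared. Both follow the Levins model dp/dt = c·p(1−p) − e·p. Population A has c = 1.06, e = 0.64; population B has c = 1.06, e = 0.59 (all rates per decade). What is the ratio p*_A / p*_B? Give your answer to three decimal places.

A: p*_A = 1 − 0.64/1.06 = 0.3962.
B: p*_B = 1 − 0.59/1.06 = 0.4434.
p*_A / p*_B = 0.3962/0.4434 = 0.8936.

0.894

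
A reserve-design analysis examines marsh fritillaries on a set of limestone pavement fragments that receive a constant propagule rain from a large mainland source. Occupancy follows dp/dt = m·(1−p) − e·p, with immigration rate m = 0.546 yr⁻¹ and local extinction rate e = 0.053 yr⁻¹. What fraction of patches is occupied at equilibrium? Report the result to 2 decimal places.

Setting dp/dt = 0: m − m·p* = e·p*, so m = (m+e)·p*.
p* = m/(m+e) = 0.546/(0.546+0.053) = 0.546/0.5990 = 0.9115.

0.91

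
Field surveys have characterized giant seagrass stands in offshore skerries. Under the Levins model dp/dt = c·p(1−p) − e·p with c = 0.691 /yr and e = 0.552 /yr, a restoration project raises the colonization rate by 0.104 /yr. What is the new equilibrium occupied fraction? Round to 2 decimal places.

0.31

Before: p* = 1 − 0.552/0.691 = 0.2012.
After the change, c = 0.795, e = 0.552, so p* = 1 − 0.552/0.795 = 0.3057.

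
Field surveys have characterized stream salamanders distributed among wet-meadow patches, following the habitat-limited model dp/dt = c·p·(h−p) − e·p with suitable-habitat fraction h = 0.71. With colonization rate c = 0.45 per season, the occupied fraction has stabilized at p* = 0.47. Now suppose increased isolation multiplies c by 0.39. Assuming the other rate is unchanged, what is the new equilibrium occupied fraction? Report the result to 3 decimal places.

Balance c(h−p*) = e gives e = 0.45×(0.71 − 0.47000) = 0.10800.
New p* = 0.71 − e/c = 0.71 − 0.10800/0.17550 = 0.09462.

0.095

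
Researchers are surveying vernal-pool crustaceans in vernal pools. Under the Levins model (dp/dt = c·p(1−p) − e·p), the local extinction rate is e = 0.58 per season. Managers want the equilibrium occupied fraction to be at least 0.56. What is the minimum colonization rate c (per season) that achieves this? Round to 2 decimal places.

p* = 1 − e/c ≥ 0.56 requires e/c ≤ 0.4400, i.e. c ≥ e/0.4400.
c_min = 0.58/0.4400 = 1.3182.

1.32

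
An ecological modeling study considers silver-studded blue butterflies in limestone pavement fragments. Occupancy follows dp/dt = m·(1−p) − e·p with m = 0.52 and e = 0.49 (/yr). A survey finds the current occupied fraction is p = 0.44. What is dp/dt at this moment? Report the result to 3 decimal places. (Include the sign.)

Colonization term: m·(1−p) = 0.52×0.5600 = 0.29120.
Extinction term: e·p = 0.21560.
dp/dt = 0.29120 − 0.21560 = 0.07560.

0.076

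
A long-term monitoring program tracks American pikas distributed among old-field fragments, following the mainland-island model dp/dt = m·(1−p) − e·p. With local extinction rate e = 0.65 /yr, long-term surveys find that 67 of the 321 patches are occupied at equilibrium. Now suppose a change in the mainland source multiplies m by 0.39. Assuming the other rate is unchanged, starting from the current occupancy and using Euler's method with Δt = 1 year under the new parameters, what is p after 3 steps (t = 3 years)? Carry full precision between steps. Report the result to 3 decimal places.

Observed p* = 67/321 = 0.20872.
Balance m(1−p*) = e·p* gives m = e·p*/(1−p*) = 0.65×0.20872/0.79128 = 0.17146.
Starting from p₀ = 0.20872; update p ← p + (dp/dt)·Δt with the new parameters.
step 1: Δp = -0.08276, p = 0.12596
step 2: Δp = -0.02343, p = 0.10253
step 3: Δp = -0.00663, p = 0.09590

0.096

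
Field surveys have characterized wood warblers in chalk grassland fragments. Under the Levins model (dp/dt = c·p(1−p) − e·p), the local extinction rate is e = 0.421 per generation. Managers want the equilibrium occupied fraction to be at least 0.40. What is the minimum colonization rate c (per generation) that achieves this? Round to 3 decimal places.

0.702

p* = 1 − e/c ≥ 0.40 requires e/c ≤ 0.6000, i.e. c ≥ e/0.6000.
c_min = 0.421/0.6000 = 0.7017.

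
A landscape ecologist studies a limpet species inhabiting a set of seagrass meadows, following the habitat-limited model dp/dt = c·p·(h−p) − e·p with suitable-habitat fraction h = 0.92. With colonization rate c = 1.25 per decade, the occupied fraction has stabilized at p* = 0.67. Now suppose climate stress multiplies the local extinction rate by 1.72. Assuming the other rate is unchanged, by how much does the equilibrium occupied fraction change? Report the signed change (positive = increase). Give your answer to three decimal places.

-0.180

Balance c(h−p*) = e gives e = 1.25×(0.92 − 0.67000) = 0.31250.
New p* = 0.92 − e/c = 0.92 − 0.53750/1.25000 = 0.49000.
Δp* = 0.49000 − 0.67000 = -0.18000.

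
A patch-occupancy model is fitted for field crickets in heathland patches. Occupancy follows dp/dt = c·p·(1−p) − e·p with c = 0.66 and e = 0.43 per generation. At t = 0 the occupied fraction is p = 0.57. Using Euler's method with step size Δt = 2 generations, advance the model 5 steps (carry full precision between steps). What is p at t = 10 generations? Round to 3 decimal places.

0.352

Update rule: p ← p + [c·p·(1−p) − e·p]·Δt with Δt = 2.
step 1: Δp = -0.16667, p = 0.40333
step 2: Δp = -0.02920, p = 0.37413
step 3: Δp = -0.01267, p = 0.36147
step 4: Δp = -0.00619, p = 0.35527
step 5: Δp = -0.00318, p = 0.35209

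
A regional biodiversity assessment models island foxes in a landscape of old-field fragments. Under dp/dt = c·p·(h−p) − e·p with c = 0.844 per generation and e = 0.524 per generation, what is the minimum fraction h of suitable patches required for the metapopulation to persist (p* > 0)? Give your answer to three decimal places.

p* = h − e/c is positive only when h > e/c.
h_min = e/c = 0.524/0.844 = 0.6209.

0.621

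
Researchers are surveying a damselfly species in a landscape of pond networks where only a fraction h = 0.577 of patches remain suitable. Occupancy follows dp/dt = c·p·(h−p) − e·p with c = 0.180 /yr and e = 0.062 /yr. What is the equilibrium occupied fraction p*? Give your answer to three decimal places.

0.233

Setting dp/dt = 0 and dividing by p* gives c·(h−p*) = e.
So p* = h − e/c = 0.577 − 0.062/0.180 = 0.577 − 0.3444 = 0.2326.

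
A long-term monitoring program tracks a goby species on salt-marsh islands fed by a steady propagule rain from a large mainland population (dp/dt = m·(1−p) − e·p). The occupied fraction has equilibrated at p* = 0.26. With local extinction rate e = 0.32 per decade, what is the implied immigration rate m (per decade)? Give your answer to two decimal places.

At equilibrium m(1−p*) = e·p*, so m = e·p*/(1−p*).
m = 0.32 × 0.26 / 0.7400 = 0.0832/0.7400 = 0.1124.

0.11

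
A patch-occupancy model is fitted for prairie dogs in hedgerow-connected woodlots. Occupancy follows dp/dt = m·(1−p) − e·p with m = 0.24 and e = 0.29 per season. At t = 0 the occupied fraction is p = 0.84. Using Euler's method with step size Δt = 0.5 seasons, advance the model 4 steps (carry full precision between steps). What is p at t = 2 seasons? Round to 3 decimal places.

Update rule: p ← p + [m·(1−p) − e·p]·Δt with Δt = 0.5.
step 1: Δp = -0.10260, p = 0.73740
step 2: Δp = -0.07541, p = 0.66199
step 3: Δp = -0.05543, p = 0.60656
step 4: Δp = -0.04074, p = 0.56582

0.566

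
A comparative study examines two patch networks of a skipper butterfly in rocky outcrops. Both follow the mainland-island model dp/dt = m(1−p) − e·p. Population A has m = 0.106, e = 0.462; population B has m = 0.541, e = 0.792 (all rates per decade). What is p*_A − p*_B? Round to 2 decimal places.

-0.22

A: p*_A = m/(m+e) = 0.106/0.5680 = 0.1866.
B: p*_B = 0.541/1.3330 = 0.4059.
p*_A − p*_B = 0.1866 − 0.4059 = -0.2192.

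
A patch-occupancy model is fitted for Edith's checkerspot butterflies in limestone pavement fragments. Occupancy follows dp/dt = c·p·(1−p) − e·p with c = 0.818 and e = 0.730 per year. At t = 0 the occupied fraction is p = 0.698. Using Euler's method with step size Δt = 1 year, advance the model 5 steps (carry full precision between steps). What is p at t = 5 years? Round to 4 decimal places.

Update rule: p ← p + [c·p·(1−p) − e·p]·Δt with Δt = 1.
t = 1: p = 0.69800 + (-0.33711) = 0.36089
t = 2: p = 0.36089 + (-0.07478) = 0.28611
t = 3: p = 0.28611 + (-0.04178) = 0.24433
t = 4: p = 0.24433 + (-0.02733) = 0.21700
t = 5: p = 0.21700 + (-0.01942) = 0.19758

0.1976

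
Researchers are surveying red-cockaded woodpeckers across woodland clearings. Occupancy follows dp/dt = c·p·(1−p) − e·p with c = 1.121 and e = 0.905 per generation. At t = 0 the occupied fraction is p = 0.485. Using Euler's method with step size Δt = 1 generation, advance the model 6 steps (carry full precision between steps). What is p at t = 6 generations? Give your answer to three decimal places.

Update rule: p ← p + [c·p·(1−p) − e·p]·Δt with Δt = 1.
t = 1: p = 0.48500 + (-0.15893) = 0.32607
t = 2: p = 0.32607 + (-0.04876) = 0.27732
t = 3: p = 0.27732 + (-0.02631) = 0.25101
t = 4: p = 0.25101 + (-0.01641) = 0.23460
t = 5: p = 0.23460 + (-0.01102) = 0.22357
t = 6: p = 0.22357 + (-0.00774) = 0.21583

0.216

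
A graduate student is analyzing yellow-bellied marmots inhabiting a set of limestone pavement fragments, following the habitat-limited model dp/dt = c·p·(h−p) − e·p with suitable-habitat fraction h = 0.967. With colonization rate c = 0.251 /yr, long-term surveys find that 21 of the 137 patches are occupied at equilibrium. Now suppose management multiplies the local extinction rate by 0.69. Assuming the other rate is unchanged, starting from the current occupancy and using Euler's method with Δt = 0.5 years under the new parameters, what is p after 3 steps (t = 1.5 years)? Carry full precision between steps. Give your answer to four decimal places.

Observed p* = 21/137 = 0.15328.
Balance c(h−p*) = e gives e = 0.251×(0.967 − 0.15328) = 0.20424.
Starting from p₀ = 0.15328; update p ← p + (dp/dt)·Δt with the new parameters.
p: 0.15328 → 0.15814  (Δp = +0.00485)
p: 0.15814 → 0.16305  (Δp = +0.00491)
p: 0.16305 → 0.16801  (Δp = +0.00496)

0.1680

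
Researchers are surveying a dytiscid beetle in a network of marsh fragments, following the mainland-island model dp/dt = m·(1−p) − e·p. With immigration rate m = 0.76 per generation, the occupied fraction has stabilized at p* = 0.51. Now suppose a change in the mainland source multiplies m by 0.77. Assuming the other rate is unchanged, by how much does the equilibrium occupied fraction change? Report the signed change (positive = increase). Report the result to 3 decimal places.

Balance m(1−p*) = e·p* gives e = m(1−p*)/p* = 0.76×0.49000/0.51000 = 0.73020.
New p* = m/(m+e) = 0.58520/(0.58520+0.73020) = 0.44488.
Δp* = 0.44488 − 0.51000 = -0.06512.

-0.065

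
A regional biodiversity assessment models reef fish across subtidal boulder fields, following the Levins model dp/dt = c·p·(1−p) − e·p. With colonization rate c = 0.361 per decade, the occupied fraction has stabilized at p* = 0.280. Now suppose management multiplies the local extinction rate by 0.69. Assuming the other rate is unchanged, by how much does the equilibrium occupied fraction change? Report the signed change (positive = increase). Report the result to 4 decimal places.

Balance c(1−p*) = e gives e = 0.361×(1 − 0.28000) = 0.25992.
New p* = 1 − e/c = 1 − 0.17934/0.36100 = 0.50321.
Δp* = 0.50321 − 0.28000 = +0.22321.

0.2232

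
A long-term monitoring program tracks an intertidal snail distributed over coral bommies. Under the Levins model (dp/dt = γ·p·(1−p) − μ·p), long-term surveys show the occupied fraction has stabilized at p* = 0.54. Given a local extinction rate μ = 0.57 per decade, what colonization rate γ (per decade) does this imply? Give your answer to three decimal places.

1.239

At equilibrium γ(1−p*) = μ, so γ = μ/(1−p*).
γ = 0.57/(1 − 0.54) = 0.57/0.4600 = 1.2391.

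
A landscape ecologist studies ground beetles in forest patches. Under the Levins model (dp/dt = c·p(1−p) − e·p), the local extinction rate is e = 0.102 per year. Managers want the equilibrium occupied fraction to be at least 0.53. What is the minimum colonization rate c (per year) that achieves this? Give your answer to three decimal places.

p* = 1 − e/c ≥ 0.53 requires e/c ≤ 0.4700, i.e. c ≥ e/0.4700.
c_min = 0.102/0.4700 = 0.2170.

0.217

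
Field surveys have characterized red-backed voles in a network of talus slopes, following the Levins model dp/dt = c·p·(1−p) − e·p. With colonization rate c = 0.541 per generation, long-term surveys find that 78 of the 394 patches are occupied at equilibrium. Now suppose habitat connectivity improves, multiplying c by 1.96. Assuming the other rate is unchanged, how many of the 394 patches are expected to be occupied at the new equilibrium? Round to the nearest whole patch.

Observed p* = 78/394 = 0.19797.
Balance c(1−p*) = e gives e = 0.541×(1 − 0.19797) = 0.43390.
New p* = 1 − e/c = 1 − 0.43390/1.06036 = 0.59080.
Expected occupied = 394 × 0.59080 = 232.78 ≈ 233.

233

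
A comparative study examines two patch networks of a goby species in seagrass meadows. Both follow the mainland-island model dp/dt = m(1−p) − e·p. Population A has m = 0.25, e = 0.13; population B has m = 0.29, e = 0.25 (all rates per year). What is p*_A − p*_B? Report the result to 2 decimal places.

A: p*_A = m/(m+e) = 0.25/0.3800 = 0.6579.
B: p*_B = 0.29/0.5400 = 0.5370.
p*_A − p*_B = 0.6579 − 0.5370 = 0.1209.

0.12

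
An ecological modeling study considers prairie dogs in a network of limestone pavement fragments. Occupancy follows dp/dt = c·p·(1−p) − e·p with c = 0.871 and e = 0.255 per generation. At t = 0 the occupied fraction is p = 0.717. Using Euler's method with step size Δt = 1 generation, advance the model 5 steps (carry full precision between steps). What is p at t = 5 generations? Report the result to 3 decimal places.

Update rule: p ← p + [c·p·(1−p) − e·p]·Δt with Δt = 1.
  1  |  dp/dt·Δt = -0.006100  |  p_1 = 0.710900
  2  |  dp/dt·Δt = -0.002271  |  p_2 = 0.708630
  3  |  dp/dt·Δt = -0.000862  |  p_3 = 0.707768
  4  |  dp/dt·Δt = -0.000330  |  p_4 = 0.707438
  5  |  dp/dt·Δt = -0.000126  |  p_5 = 0.707312

0.707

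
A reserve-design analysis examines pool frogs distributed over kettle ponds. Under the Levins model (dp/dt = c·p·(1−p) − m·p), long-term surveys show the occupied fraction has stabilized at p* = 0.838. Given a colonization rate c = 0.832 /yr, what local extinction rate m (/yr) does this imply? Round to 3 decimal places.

At equilibrium c(1−p*) = m.
m = 0.832 × (1 − 0.838) = 0.832 × 0.1620 = 0.1348.

0.135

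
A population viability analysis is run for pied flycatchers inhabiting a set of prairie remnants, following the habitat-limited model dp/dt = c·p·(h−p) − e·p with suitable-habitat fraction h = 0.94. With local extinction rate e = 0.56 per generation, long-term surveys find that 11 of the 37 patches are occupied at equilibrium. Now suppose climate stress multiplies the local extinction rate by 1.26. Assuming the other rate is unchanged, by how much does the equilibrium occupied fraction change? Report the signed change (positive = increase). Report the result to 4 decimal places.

Observed p* = 11/37 = 0.29730.
Balance c(h−p*) = e gives c = e/(0.94 − 0.29730) = 0.56/0.64270 = 0.87132.
New p* = 0.94 − e/c = 0.94 − 0.70560/0.87132 = 0.13019.
Δp* = 0.13019 − 0.29730 = -0.16711.

-0.1671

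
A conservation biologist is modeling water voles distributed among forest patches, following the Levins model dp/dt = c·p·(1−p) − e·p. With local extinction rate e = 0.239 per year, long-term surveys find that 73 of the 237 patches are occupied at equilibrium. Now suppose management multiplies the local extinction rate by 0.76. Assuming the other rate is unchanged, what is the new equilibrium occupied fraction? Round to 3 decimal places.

Observed p* = 73/237 = 0.30802.
Balance c(1−p*) = e gives c = e/(1 − 0.30802) = 0.239/0.69198 = 0.34539.
New p* = 1 − e/c = 1 − 0.18164/0.34539 = 0.47410.

0.474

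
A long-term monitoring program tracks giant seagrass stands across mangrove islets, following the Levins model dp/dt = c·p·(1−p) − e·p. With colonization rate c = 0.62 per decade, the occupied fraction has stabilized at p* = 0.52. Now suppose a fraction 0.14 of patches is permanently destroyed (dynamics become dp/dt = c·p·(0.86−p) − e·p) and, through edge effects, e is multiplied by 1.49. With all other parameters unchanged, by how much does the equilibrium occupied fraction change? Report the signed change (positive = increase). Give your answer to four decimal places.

Balance c(1−p*) = e gives e = 0.62×(1 − 0.52000) = 0.29760.
New p* = 0.86 − e/c = 0.86 − 0.44342/0.62000 = 0.14481.
Δp* = 0.14481 − 0.52000 = -0.37519.

-0.3752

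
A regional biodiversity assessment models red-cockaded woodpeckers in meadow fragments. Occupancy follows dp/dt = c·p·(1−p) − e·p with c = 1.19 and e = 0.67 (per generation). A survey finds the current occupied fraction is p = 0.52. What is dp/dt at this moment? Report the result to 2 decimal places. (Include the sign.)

-0.05

Colonization term: c·p·(1−p) = 1.19×0.52×0.4800 = 0.29702.
Extinction term: e·p = 0.34840.
dp/dt = 0.29702 − 0.34840 = -0.05138.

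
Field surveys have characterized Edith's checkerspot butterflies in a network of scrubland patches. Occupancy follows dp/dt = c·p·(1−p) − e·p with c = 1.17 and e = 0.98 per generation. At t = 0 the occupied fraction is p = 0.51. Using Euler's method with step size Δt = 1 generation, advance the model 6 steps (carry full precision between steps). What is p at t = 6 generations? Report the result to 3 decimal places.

0.190

Update rule: p ← p + [c·p·(1−p) − e·p]·Δt with Δt = 1.
  1  |  dp/dt·Δt = -0.207417  |  p_1 = 0.302583
  2  |  dp/dt·Δt = -0.049630  |  p_2 = 0.252953
  3  |  dp/dt·Δt = -0.026802  |  p_3 = 0.226151
  4  |  dp/dt·Δt = -0.016870  |  p_4 = 0.209281
  5  |  dp/dt·Δt = -0.011481  |  p_5 = 0.197800
  6  |  dp/dt·Δt = -0.008194  |  p_6 = 0.189606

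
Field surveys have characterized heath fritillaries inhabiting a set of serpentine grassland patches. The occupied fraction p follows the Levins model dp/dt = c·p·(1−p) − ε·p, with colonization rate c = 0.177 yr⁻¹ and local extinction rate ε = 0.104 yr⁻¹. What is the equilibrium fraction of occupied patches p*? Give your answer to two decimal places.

At equilibrium, colonization balances extinction: c·p*·(1−p*) = ε·p*.
So p* = 1 − ε/c = 1 − 0.104/0.177 = 1 − 0.5876 = 0.4124.

0.41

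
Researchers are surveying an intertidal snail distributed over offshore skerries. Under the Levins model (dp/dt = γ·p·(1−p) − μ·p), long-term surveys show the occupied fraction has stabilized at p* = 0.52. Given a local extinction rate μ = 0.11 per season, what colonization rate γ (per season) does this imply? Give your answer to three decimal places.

At equilibrium γ(1−p*) = μ, so γ = μ/(1−p*).
γ = 0.11/(1 − 0.52) = 0.11/0.4800 = 0.2292.

0.229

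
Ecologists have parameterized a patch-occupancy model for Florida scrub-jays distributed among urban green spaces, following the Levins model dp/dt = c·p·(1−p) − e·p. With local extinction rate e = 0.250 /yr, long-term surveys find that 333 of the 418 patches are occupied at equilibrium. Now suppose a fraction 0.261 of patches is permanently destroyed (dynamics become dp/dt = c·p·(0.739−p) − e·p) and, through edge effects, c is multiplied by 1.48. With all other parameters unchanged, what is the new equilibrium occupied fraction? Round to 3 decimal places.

0.602

Observed p* = 333/418 = 0.79665.
Balance c(1−p*) = e gives c = e/(1 − 0.79665) = 0.250/0.20335 = 1.22941.
New p* = 0.739 − e/c = 0.739 − 0.25000/1.81953 = 0.60160.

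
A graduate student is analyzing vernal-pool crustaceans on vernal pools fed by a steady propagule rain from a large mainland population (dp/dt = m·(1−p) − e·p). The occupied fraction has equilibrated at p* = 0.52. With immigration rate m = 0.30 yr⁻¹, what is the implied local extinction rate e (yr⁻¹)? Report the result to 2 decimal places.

0.28

At equilibrium m(1−p*) = e·p*, so e = m(1−p*)/p*.
e = 0.30 × 0.4800 / 0.52 = 0.2769.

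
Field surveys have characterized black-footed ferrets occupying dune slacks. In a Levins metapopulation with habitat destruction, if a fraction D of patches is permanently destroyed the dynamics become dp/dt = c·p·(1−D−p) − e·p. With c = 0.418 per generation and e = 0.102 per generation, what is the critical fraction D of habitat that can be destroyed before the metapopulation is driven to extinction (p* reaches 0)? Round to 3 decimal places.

The nontrivial equilibrium is p* = (1−D) − e/c; extinction occurs when this hits zero.
So D_crit = 1 − e/c = 1 − 0.102/0.418 = 1 − 0.2440 = 0.7560.
This equals the undisturbed p*, a classic result of Lande's extension.

0.756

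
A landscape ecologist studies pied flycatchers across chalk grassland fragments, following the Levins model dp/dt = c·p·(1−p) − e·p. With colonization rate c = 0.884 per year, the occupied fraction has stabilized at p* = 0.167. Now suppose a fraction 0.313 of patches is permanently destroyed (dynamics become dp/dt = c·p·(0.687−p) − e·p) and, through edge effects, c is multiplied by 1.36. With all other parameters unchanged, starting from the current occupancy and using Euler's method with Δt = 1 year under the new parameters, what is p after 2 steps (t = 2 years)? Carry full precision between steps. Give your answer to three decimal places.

0.135

Balance c(1−p*) = e gives e = 0.884×(1 − 0.16700) = 0.73637.
Starting from p₀ = 0.16700; update p ← p + (dp/dt)·Δt with the new parameters.
  1  |  dp/dt·Δt = -0.018572  |  p_1 = 0.148428
  2  |  dp/dt·Δt = -0.013192  |  p_2 = 0.135236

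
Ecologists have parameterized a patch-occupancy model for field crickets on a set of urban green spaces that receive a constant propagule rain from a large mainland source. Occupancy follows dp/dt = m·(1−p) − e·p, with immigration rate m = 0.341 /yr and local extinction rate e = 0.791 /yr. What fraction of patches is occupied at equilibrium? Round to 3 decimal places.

Setting dp/dt = 0: m − m·p* = e·p*, so m = (m+e)·p*.
p* = m/(m+e) = 0.341/(0.341+0.791) = 0.341/1.1320 = 0.3012.

0.301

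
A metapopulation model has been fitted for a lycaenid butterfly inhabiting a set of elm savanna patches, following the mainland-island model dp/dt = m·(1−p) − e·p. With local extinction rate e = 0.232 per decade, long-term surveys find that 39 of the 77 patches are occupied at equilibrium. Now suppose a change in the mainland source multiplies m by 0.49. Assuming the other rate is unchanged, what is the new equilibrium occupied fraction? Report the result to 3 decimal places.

0.335

Observed p* = 39/77 = 0.50649.
Balance m(1−p*) = e·p* gives m = e·p*/(1−p*) = 0.232×0.50649/0.49351 = 0.23810.
New p* = m/(m+e) = 0.11667/(0.11667+0.23200) = 0.33461.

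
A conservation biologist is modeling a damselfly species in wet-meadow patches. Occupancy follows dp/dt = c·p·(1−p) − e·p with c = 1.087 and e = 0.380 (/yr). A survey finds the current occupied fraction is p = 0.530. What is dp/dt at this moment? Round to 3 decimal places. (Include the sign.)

Colonization term: c·p·(1−p) = 1.087×0.530×0.4700 = 0.27077.
Extinction term: e·p = 0.20140.
dp/dt = 0.27077 − 0.20140 = 0.06937.

0.069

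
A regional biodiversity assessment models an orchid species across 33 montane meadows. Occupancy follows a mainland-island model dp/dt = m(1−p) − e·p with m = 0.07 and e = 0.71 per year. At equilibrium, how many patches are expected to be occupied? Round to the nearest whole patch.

p* = m/(m+e) = 0.07/0.7800 = 0.0897.
Expected occupied patches = N × p* = 33 × 0.0897 = 2.96 ≈ 3.

3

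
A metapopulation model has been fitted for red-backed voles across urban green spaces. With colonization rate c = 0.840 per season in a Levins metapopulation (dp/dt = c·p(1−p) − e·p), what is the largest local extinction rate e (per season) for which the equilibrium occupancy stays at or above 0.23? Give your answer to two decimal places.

1 − e/c ≥ 0.23 ⇒ e ≤ c(1 − 0.23) = 0.840 × 0.7700.
e_max = 0.6468.

0.65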